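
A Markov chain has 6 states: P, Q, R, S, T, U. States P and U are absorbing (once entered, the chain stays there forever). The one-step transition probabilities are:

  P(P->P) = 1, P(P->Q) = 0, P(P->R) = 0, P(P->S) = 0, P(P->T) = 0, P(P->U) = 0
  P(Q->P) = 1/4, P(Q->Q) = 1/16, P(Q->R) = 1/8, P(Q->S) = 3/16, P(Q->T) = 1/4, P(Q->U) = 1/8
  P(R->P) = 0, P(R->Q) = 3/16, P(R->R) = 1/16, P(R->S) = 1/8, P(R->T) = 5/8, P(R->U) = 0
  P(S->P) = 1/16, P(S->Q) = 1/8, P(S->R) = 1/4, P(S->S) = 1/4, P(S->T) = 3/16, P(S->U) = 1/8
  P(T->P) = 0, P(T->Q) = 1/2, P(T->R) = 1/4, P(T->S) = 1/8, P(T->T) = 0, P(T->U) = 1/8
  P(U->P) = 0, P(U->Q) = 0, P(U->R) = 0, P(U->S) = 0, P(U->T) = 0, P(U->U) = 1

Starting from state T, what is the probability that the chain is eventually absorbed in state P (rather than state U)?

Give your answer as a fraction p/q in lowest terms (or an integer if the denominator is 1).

Answer: 3733/8713

Derivation:
Let a_i = P(absorbed in P | start in state i).
Boundary conditions: a_P = 1, a_U = 0.
For each transient state i, a_i = sum_j P(i->j) * a_j:
  a_Q = 1/4*a_P + 1/16*a_Q + 1/8*a_R + 3/16*a_S + 1/4*a_T + 1/8*a_U
  a_R = 0*a_P + 3/16*a_Q + 1/16*a_R + 1/8*a_S + 5/8*a_T + 0*a_U
  a_S = 1/16*a_P + 1/8*a_Q + 1/4*a_R + 1/4*a_S + 3/16*a_T + 1/8*a_U
  a_T = 0*a_P + 1/2*a_Q + 1/4*a_R + 1/8*a_S + 0*a_T + 1/8*a_U

Substituting a_P = 1 and a_U = 0, rearrange to (I - Q) a = r where r[i] = P(i -> P):
  [15/16, -1/8, -3/16, -1/4] . (a_Q, a_R, a_S, a_T) = 1/4
  [-3/16, 15/16, -1/8, -5/8] . (a_Q, a_R, a_S, a_T) = 0
  [-1/8, -1/4, 3/4, -3/16] . (a_Q, a_R, a_S, a_T) = 1/16
  [-1/2, -1/4, -1/8, 1] . (a_Q, a_R, a_S, a_T) = 0

Solving yields:
  a_Q = 4584/8713
  a_R = 3902/8713
  a_S = 3724/8713
  a_T = 3733/8713

Starting state is T, so the absorption probability is a_T = 3733/8713.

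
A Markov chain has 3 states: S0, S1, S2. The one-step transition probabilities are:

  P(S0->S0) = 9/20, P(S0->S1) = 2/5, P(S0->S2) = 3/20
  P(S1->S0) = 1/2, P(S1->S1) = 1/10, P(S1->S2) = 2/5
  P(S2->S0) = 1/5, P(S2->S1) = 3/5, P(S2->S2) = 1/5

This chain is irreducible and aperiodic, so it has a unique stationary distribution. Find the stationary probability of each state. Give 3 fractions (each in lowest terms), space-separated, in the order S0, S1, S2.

The stationary distribution satisfies pi = pi * P, i.e.:
  pi_S0 = 9/20*pi_S0 + 1/2*pi_S1 + 1/5*pi_S2
  pi_S1 = 2/5*pi_S0 + 1/10*pi_S1 + 3/5*pi_S2
  pi_S2 = 3/20*pi_S0 + 2/5*pi_S1 + 1/5*pi_S2
with normalization: pi_S0 + pi_S1 + pi_S2 = 1.

Using the first 2 balance equations plus normalization, the linear system A*pi = b is:
  [-11/20, 1/2, 1/5] . pi = 0
  [2/5, -9/10, 3/5] . pi = 0
  [1, 1, 1] . pi = 1

Solving yields:
  pi_S0 = 32/79
  pi_S1 = 82/237
  pi_S2 = 59/237

Verification (pi * P):
  32/79*9/20 + 82/237*1/2 + 59/237*1/5 = 32/79 = pi_S0  (ok)
  32/79*2/5 + 82/237*1/10 + 59/237*3/5 = 82/237 = pi_S1  (ok)
  32/79*3/20 + 82/237*2/5 + 59/237*1/5 = 59/237 = pi_S2  (ok)

Answer: 32/79 82/237 59/237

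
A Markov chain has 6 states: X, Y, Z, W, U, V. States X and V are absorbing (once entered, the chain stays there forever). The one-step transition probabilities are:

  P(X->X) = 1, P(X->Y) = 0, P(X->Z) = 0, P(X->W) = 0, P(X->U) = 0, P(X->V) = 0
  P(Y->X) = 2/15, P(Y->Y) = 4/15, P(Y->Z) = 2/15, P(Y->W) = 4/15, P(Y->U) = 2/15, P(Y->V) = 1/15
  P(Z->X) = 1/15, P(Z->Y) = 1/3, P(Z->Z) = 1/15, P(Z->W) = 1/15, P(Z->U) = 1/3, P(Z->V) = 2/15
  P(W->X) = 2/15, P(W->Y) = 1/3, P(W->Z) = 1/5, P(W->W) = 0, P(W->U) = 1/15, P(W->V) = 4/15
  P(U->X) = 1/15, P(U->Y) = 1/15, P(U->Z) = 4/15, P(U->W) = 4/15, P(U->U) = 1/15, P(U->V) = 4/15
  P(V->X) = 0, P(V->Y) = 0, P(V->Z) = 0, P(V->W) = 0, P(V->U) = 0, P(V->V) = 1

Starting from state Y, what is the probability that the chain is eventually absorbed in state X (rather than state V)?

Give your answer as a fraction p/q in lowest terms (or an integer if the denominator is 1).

Answer: 4081/9208

Derivation:
Let a_i = P(absorbed in X | start in state i).
Boundary conditions: a_X = 1, a_V = 0.
For each transient state i, a_i = sum_j P(i->j) * a_j:
  a_Y = 2/15*a_X + 4/15*a_Y + 2/15*a_Z + 4/15*a_W + 2/15*a_U + 1/15*a_V
  a_Z = 1/15*a_X + 1/3*a_Y + 1/15*a_Z + 1/15*a_W + 1/3*a_U + 2/15*a_V
  a_W = 2/15*a_X + 1/3*a_Y + 1/5*a_Z + 0*a_W + 1/15*a_U + 4/15*a_V
  a_U = 1/15*a_X + 1/15*a_Y + 4/15*a_Z + 4/15*a_W + 1/15*a_U + 4/15*a_V

Substituting a_X = 1 and a_V = 0, rearrange to (I - Q) a = r where r[i] = P(i -> X):
  [11/15, -2/15, -4/15, -2/15] . (a_Y, a_Z, a_W, a_U) = 2/15
  [-1/3, 14/15, -1/15, -1/3] . (a_Y, a_Z, a_W, a_U) = 1/15
  [-1/3, -1/5, 1, -1/15] . (a_Y, a_Z, a_W, a_U) = 2/15
  [-1/15, -4/15, -4/15, 14/15] . (a_Y, a_Z, a_W, a_U) = 1/15

Solving yields:
  a_Y = 4081/9208
  a_Z = 1701/4604
  a_W = 6925/18416
  a_U = 5821/18416

Starting state is Y, so the absorption probability is a_Y = 4081/9208.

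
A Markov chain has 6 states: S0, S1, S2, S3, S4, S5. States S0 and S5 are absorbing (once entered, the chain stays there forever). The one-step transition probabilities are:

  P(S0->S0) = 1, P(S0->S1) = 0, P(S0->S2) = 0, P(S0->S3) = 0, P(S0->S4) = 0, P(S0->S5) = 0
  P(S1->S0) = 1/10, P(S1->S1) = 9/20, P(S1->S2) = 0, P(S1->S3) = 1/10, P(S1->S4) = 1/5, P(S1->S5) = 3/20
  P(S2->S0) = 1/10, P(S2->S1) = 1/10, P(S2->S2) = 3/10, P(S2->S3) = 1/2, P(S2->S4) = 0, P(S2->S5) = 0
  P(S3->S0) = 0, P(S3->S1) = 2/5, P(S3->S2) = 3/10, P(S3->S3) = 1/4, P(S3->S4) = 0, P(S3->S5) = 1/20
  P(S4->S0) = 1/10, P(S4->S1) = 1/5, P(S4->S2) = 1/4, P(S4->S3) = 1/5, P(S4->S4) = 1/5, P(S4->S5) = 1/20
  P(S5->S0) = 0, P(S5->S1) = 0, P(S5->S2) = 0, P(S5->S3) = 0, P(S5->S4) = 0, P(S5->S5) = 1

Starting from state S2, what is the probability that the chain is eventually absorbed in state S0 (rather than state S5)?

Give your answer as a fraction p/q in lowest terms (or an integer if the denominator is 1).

Answer: 1054/1981

Derivation:
Let a_i = P(absorbed in S0 | start in state i).
Boundary conditions: a_S0 = 1, a_S5 = 0.
For each transient state i, a_i = sum_j P(i->j) * a_j:
  a_S1 = 1/10*a_S0 + 9/20*a_S1 + 0*a_S2 + 1/10*a_S3 + 1/5*a_S4 + 3/20*a_S5
  a_S2 = 1/10*a_S0 + 1/10*a_S1 + 3/10*a_S2 + 1/2*a_S3 + 0*a_S4 + 0*a_S5
  a_S3 = 0*a_S0 + 2/5*a_S1 + 3/10*a_S2 + 1/4*a_S3 + 0*a_S4 + 1/20*a_S5
  a_S4 = 1/10*a_S0 + 1/5*a_S1 + 1/4*a_S2 + 1/5*a_S3 + 1/5*a_S4 + 1/20*a_S5

Substituting a_S0 = 1 and a_S5 = 0, rearrange to (I - Q) a = r where r[i] = P(i -> S0):
  [11/20, 0, -1/10, -1/5] . (a_S1, a_S2, a_S3, a_S4) = 1/10
  [-1/10, 7/10, -1/2, 0] . (a_S1, a_S2, a_S3, a_S4) = 1/10
  [-2/5, -3/10, 3/4, 0] . (a_S1, a_S2, a_S3, a_S4) = 0
  [-1/5, -1/4, -1/5, 4/5] . (a_S1, a_S2, a_S3, a_S4) = 1/10

Solving yields:
  a_S1 = 897/1981
  a_S2 = 1054/1981
  a_S3 = 900/1981
  a_S4 = 4105/7924

Starting state is S2, so the absorption probability is a_S2 = 1054/1981.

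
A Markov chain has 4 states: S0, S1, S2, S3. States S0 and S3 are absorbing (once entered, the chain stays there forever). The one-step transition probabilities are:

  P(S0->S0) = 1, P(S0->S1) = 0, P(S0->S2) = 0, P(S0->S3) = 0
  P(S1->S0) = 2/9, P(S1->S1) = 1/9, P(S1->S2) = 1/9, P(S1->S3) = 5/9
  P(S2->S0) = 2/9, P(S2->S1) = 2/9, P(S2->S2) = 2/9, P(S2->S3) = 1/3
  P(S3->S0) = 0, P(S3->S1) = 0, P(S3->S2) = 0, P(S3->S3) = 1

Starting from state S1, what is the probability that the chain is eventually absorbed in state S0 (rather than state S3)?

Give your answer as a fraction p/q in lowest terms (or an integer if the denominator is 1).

Answer: 8/27

Derivation:
Let a_i = P(absorbed in S0 | start in state i).
Boundary conditions: a_S0 = 1, a_S3 = 0.
For each transient state i, a_i = sum_j P(i->j) * a_j:
  a_S1 = 2/9*a_S0 + 1/9*a_S1 + 1/9*a_S2 + 5/9*a_S3
  a_S2 = 2/9*a_S0 + 2/9*a_S1 + 2/9*a_S2 + 1/3*a_S3

Substituting a_S0 = 1 and a_S3 = 0, rearrange to (I - Q) a = r where r[i] = P(i -> S0):
  [8/9, -1/9] . (a_S1, a_S2) = 2/9
  [-2/9, 7/9] . (a_S1, a_S2) = 2/9

Solving yields:
  a_S1 = 8/27
  a_S2 = 10/27

Starting state is S1, so the absorption probability is a_S1 = 8/27.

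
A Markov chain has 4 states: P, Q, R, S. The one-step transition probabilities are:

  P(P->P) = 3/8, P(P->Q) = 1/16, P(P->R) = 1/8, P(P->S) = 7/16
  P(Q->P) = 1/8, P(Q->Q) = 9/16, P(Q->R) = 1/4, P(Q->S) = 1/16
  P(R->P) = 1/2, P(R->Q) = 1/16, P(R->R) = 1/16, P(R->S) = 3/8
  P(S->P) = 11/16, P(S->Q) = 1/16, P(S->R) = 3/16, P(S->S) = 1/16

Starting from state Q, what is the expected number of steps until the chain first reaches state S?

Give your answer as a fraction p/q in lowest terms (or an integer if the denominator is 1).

Let h_i = expected steps to first reach S from state i.
Boundary: h_S = 0.
First-step equations for the other states:
  h_P = 1 + 3/8*h_P + 1/16*h_Q + 1/8*h_R + 7/16*h_S
  h_Q = 1 + 1/8*h_P + 9/16*h_Q + 1/4*h_R + 1/16*h_S
  h_R = 1 + 1/2*h_P + 1/16*h_Q + 1/16*h_R + 3/8*h_S

Substituting h_S = 0 and rearranging gives the linear system (I - Q) h = 1:
  [5/8, -1/16, -1/8] . (h_P, h_Q, h_R) = 1
  [-1/8, 7/16, -1/4] . (h_P, h_Q, h_R) = 1
  [-1/2, -1/16, 15/16] . (h_P, h_Q, h_R) = 1

Solving yields:
  h_P = 34/13
  h_Q = 60/13
  h_R = 36/13

Starting state is Q, so the expected hitting time is h_Q = 60/13.

Answer: 60/13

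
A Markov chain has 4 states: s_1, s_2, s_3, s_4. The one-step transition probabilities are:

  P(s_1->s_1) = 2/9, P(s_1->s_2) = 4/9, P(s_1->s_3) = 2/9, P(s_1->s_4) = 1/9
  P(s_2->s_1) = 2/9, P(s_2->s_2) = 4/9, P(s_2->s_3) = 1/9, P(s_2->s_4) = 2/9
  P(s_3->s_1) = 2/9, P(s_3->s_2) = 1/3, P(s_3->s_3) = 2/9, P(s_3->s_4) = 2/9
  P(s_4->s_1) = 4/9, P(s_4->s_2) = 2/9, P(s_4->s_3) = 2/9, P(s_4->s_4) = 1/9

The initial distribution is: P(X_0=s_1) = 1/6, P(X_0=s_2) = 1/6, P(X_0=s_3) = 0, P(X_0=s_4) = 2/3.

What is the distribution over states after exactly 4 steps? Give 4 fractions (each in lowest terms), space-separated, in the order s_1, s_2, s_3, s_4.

Propagating the distribution step by step (d_{t+1} = d_t * P):
d_0 = (s_1=1/6, s_2=1/6, s_3=0, s_4=2/3)
  d_1[s_1] = 1/6*2/9 + 1/6*2/9 + 0*2/9 + 2/3*4/9 = 10/27
  d_1[s_2] = 1/6*4/9 + 1/6*4/9 + 0*1/3 + 2/3*2/9 = 8/27
  d_1[s_3] = 1/6*2/9 + 1/6*1/9 + 0*2/9 + 2/3*2/9 = 11/54
  d_1[s_4] = 1/6*1/9 + 1/6*2/9 + 0*2/9 + 2/3*1/9 = 7/54
d_1 = (s_1=10/27, s_2=8/27, s_3=11/54, s_4=7/54)
  d_2[s_1] = 10/27*2/9 + 8/27*2/9 + 11/54*2/9 + 7/54*4/9 = 61/243
  d_2[s_2] = 10/27*4/9 + 8/27*4/9 + 11/54*1/3 + 7/54*2/9 = 191/486
  d_2[s_3] = 10/27*2/9 + 8/27*1/9 + 11/54*2/9 + 7/54*2/9 = 46/243
  d_2[s_4] = 10/27*1/9 + 8/27*2/9 + 11/54*2/9 + 7/54*1/9 = 1/6
d_2 = (s_1=61/243, s_2=191/486, s_3=46/243, s_4=1/6)
  d_3[s_1] = 61/243*2/9 + 191/486*2/9 + 46/243*2/9 + 1/6*4/9 = 7/27
  d_3[s_2] = 61/243*4/9 + 191/486*4/9 + 46/243*1/3 + 1/6*2/9 = 845/2187
  d_3[s_3] = 61/243*2/9 + 191/486*1/9 + 46/243*2/9 + 1/6*2/9 = 781/4374
  d_3[s_4] = 61/243*1/9 + 191/486*2/9 + 46/243*2/9 + 1/6*1/9 = 769/4374
d_3 = (s_1=7/27, s_2=845/2187, s_3=781/4374, s_4=769/4374)
  d_4[s_1] = 7/27*2/9 + 845/2187*2/9 + 781/4374*2/9 + 769/4374*4/9 = 5143/19683
  d_4[s_2] = 7/27*4/9 + 845/2187*4/9 + 781/4374*1/3 + 769/4374*2/9 = 5059/13122
  d_4[s_3] = 7/27*2/9 + 845/2187*1/9 + 781/4374*2/9 + 769/4374*2/9 = 3529/19683
  d_4[s_4] = 7/27*1/9 + 845/2187*2/9 + 781/4374*2/9 + 769/4374*1/9 = 6845/39366
d_4 = (s_1=5143/19683, s_2=5059/13122, s_3=3529/19683, s_4=6845/39366)

Answer: 5143/19683 5059/13122 3529/19683 6845/39366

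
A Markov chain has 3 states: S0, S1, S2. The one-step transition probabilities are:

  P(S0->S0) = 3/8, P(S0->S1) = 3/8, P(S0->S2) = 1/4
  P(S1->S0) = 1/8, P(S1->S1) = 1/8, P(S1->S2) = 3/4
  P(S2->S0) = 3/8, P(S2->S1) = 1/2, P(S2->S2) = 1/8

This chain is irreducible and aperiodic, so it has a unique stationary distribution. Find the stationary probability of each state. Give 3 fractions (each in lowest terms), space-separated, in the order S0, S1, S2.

The stationary distribution satisfies pi = pi * P, i.e.:
  pi_S0 = 3/8*pi_S0 + 1/8*pi_S1 + 3/8*pi_S2
  pi_S1 = 3/8*pi_S0 + 1/8*pi_S1 + 1/2*pi_S2
  pi_S2 = 1/4*pi_S0 + 3/4*pi_S1 + 1/8*pi_S2
with normalization: pi_S0 + pi_S1 + pi_S2 = 1.

Using the first 2 balance equations plus normalization, the linear system A*pi = b is:
  [-5/8, 1/8, 3/8] . pi = 0
  [3/8, -7/8, 1/2] . pi = 0
  [1, 1, 1] . pi = 1

Solving yields:
  pi_S0 = 25/86
  pi_S1 = 29/86
  pi_S2 = 16/43

Verification (pi * P):
  25/86*3/8 + 29/86*1/8 + 16/43*3/8 = 25/86 = pi_S0  (ok)
  25/86*3/8 + 29/86*1/8 + 16/43*1/2 = 29/86 = pi_S1  (ok)
  25/86*1/4 + 29/86*3/4 + 16/43*1/8 = 16/43 = pi_S2  (ok)

Answer: 25/86 29/86 16/43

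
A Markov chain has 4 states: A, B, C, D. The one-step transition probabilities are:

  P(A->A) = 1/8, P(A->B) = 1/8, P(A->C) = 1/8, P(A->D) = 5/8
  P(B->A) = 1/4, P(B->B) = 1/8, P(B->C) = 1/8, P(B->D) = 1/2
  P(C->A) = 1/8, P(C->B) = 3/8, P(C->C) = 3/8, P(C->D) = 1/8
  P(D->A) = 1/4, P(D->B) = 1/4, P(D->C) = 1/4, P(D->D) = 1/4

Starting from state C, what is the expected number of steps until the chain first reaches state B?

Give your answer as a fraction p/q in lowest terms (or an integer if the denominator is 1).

Let h_i = expected steps to first reach B from state i.
Boundary: h_B = 0.
First-step equations for the other states:
  h_A = 1 + 1/8*h_A + 1/8*h_B + 1/8*h_C + 5/8*h_D
  h_C = 1 + 1/8*h_A + 3/8*h_B + 3/8*h_C + 1/8*h_D
  h_D = 1 + 1/4*h_A + 1/4*h_B + 1/4*h_C + 1/4*h_D

Substituting h_B = 0 and rearranging gives the linear system (I - Q) h = 1:
  [7/8, -1/8, -5/8] . (h_A, h_C, h_D) = 1
  [-1/8, 5/8, -1/8] . (h_A, h_C, h_D) = 1
  [-1/4, -1/4, 3/4] . (h_A, h_C, h_D) = 1

Solving yields:
  h_A = 35/8
  h_C = 13/4
  h_D = 31/8

Starting state is C, so the expected hitting time is h_C = 13/4.

Answer: 13/4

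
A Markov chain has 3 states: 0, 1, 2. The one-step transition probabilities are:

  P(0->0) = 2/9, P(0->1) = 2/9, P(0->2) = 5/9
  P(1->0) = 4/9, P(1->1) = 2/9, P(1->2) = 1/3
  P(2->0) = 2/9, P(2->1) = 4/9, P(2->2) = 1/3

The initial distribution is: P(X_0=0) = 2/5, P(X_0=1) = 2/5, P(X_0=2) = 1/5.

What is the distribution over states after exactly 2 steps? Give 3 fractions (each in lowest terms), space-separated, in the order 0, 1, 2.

Answer: 38/135 128/405 163/405

Derivation:
Propagating the distribution step by step (d_{t+1} = d_t * P):
d_0 = (0=2/5, 1=2/5, 2=1/5)
  d_1[0] = 2/5*2/9 + 2/5*4/9 + 1/5*2/9 = 14/45
  d_1[1] = 2/5*2/9 + 2/5*2/9 + 1/5*4/9 = 4/15
  d_1[2] = 2/5*5/9 + 2/5*1/3 + 1/5*1/3 = 19/45
d_1 = (0=14/45, 1=4/15, 2=19/45)
  d_2[0] = 14/45*2/9 + 4/15*4/9 + 19/45*2/9 = 38/135
  d_2[1] = 14/45*2/9 + 4/15*2/9 + 19/45*4/9 = 128/405
  d_2[2] = 14/45*5/9 + 4/15*1/3 + 19/45*1/3 = 163/405
d_2 = (0=38/135, 1=128/405, 2=163/405)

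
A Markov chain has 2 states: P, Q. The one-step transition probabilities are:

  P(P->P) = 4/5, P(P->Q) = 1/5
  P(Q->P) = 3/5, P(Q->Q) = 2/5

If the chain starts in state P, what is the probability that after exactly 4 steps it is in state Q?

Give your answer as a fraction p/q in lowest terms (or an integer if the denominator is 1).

Computing P^4 by repeated multiplication:
P^1 =
  P: [4/5, 1/5]
  Q: [3/5, 2/5]
P^2 =
  P: [19/25, 6/25]
  Q: [18/25, 7/25]
P^3 =
  P: [94/125, 31/125]
  Q: [93/125, 32/125]
P^4 =
  P: [469/625, 156/625]
  Q: [468/625, 157/625]

(P^4)[P -> Q] = 156/625

Answer: 156/625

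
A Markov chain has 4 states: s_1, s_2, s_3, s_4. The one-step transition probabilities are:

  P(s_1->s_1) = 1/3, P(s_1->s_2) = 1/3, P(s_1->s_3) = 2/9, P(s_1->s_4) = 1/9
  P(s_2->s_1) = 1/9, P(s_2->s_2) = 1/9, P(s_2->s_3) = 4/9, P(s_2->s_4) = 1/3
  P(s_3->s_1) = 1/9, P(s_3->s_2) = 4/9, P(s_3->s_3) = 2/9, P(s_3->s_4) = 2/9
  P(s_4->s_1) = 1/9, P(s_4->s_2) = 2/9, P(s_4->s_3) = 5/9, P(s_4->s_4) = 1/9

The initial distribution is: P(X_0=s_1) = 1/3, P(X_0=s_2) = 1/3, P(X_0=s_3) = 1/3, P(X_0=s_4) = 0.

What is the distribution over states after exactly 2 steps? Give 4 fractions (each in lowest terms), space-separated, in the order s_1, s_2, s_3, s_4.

Answer: 37/243 67/243 88/243 17/81

Derivation:
Propagating the distribution step by step (d_{t+1} = d_t * P):
d_0 = (s_1=1/3, s_2=1/3, s_3=1/3, s_4=0)
  d_1[s_1] = 1/3*1/3 + 1/3*1/9 + 1/3*1/9 + 0*1/9 = 5/27
  d_1[s_2] = 1/3*1/3 + 1/3*1/9 + 1/3*4/9 + 0*2/9 = 8/27
  d_1[s_3] = 1/3*2/9 + 1/3*4/9 + 1/3*2/9 + 0*5/9 = 8/27
  d_1[s_4] = 1/3*1/9 + 1/3*1/3 + 1/3*2/9 + 0*1/9 = 2/9
d_1 = (s_1=5/27, s_2=8/27, s_3=8/27, s_4=2/9)
  d_2[s_1] = 5/27*1/3 + 8/27*1/9 + 8/27*1/9 + 2/9*1/9 = 37/243
  d_2[s_2] = 5/27*1/3 + 8/27*1/9 + 8/27*4/9 + 2/9*2/9 = 67/243
  d_2[s_3] = 5/27*2/9 + 8/27*4/9 + 8/27*2/9 + 2/9*5/9 = 88/243
  d_2[s_4] = 5/27*1/9 + 8/27*1/3 + 8/27*2/9 + 2/9*1/9 = 17/81
d_2 = (s_1=37/243, s_2=67/243, s_3=88/243, s_4=17/81)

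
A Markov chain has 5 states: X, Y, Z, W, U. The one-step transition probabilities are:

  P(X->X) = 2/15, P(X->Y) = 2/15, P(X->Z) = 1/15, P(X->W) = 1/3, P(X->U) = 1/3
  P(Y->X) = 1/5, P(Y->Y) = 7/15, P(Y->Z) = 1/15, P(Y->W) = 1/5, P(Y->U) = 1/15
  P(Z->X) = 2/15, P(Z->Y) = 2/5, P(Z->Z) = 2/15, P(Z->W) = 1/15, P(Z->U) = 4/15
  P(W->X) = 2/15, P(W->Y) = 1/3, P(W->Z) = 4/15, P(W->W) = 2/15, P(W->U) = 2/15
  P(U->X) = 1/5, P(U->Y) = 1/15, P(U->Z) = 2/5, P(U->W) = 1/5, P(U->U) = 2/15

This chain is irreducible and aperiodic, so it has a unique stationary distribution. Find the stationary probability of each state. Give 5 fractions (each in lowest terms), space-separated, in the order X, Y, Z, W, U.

The stationary distribution satisfies pi = pi * P, i.e.:
  pi_X = 2/15*pi_X + 1/5*pi_Y + 2/15*pi_Z + 2/15*pi_W + 1/5*pi_U
  pi_Y = 2/15*pi_X + 7/15*pi_Y + 2/5*pi_Z + 1/3*pi_W + 1/15*pi_U
  pi_Z = 1/15*pi_X + 1/15*pi_Y + 2/15*pi_Z + 4/15*pi_W + 2/5*pi_U
  pi_W = 1/3*pi_X + 1/5*pi_Y + 1/15*pi_Z + 2/15*pi_W + 1/5*pi_U
  pi_U = 1/3*pi_X + 1/15*pi_Y + 4/15*pi_Z + 2/15*pi_W + 2/15*pi_U
with normalization: pi_X + pi_Y + pi_Z + pi_W + pi_U = 1.

Using the first 4 balance equations plus normalization, the linear system A*pi = b is:
  [-13/15, 1/5, 2/15, 2/15, 1/5] . pi = 0
  [2/15, -8/15, 2/5, 1/3, 1/15] . pi = 0
  [1/15, 1/15, -13/15, 4/15, 2/5] . pi = 0
  [1/3, 1/5, 1/15, -13/15, 1/5] . pi = 0
  [1, 1, 1, 1, 1] . pi = 1

Solving yields:
  pi_X = 2005/12144
  pi_Y = 623/2024
  pi_Z = 695/4048
  pi_W = 2267/12144
  pi_U = 683/4048

Verification (pi * P):
  2005/12144*2/15 + 623/2024*1/5 + 695/4048*2/15 + 2267/12144*2/15 + 683/4048*1/5 = 2005/12144 = pi_X  (ok)
  2005/12144*2/15 + 623/2024*7/15 + 695/4048*2/5 + 2267/12144*1/3 + 683/4048*1/15 = 623/2024 = pi_Y  (ok)
  2005/12144*1/15 + 623/2024*1/15 + 695/4048*2/15 + 2267/12144*4/15 + 683/4048*2/5 = 695/4048 = pi_Z  (ok)
  2005/12144*1/3 + 623/2024*1/5 + 695/4048*1/15 + 2267/12144*2/15 + 683/4048*1/5 = 2267/12144 = pi_W  (ok)
  2005/12144*1/3 + 623/2024*1/15 + 695/4048*4/15 + 2267/12144*2/15 + 683/4048*2/15 = 683/4048 = pi_U  (ok)

Answer: 2005/12144 623/2024 695/4048 2267/12144 683/4048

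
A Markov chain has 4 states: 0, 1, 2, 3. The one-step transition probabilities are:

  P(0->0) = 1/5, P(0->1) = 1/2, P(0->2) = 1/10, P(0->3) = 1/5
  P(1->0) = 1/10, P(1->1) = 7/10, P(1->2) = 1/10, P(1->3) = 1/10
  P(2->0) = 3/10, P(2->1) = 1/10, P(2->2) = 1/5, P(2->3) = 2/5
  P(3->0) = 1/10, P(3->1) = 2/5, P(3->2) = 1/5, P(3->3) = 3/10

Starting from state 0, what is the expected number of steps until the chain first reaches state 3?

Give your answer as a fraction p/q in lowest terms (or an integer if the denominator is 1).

Let h_i = expected steps to first reach 3 from state i.
Boundary: h_3 = 0.
First-step equations for the other states:
  h_0 = 1 + 1/5*h_0 + 1/2*h_1 + 1/10*h_2 + 1/5*h_3
  h_1 = 1 + 1/10*h_0 + 7/10*h_1 + 1/10*h_2 + 1/10*h_3
  h_2 = 1 + 3/10*h_0 + 1/10*h_1 + 1/5*h_2 + 2/5*h_3

Substituting h_3 = 0 and rearranging gives the linear system (I - Q) h = 1:
  [4/5, -1/2, -1/10] . (h_0, h_1, h_2) = 1
  [-1/10, 3/10, -1/10] . (h_0, h_1, h_2) = 1
  [-3/10, -1/10, 4/5] . (h_0, h_1, h_2) = 1

Solving yields:
  h_0 = 720/119
  h_1 = 810/119
  h_2 = 520/119

Starting state is 0, so the expected hitting time is h_0 = 720/119.

Answer: 720/119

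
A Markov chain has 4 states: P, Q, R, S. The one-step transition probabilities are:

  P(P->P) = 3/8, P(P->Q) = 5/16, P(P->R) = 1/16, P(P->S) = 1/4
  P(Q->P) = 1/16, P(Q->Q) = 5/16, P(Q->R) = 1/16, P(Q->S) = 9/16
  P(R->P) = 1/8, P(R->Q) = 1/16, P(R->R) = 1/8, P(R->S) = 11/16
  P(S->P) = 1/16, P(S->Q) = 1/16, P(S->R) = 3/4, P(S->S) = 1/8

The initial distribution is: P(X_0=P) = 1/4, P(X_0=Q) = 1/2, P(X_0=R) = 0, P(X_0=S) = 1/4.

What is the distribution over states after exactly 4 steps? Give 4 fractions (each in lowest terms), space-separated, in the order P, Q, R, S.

Answer: 32009/262144 8259/65536 93915/262144 6449/16384

Derivation:
Propagating the distribution step by step (d_{t+1} = d_t * P):
d_0 = (P=1/4, Q=1/2, R=0, S=1/4)
  d_1[P] = 1/4*3/8 + 1/2*1/16 + 0*1/8 + 1/4*1/16 = 9/64
  d_1[Q] = 1/4*5/16 + 1/2*5/16 + 0*1/16 + 1/4*1/16 = 1/4
  d_1[R] = 1/4*1/16 + 1/2*1/16 + 0*1/8 + 1/4*3/4 = 15/64
  d_1[S] = 1/4*1/4 + 1/2*9/16 + 0*11/16 + 1/4*1/8 = 3/8
d_1 = (P=9/64, Q=1/4, R=15/64, S=3/8)
  d_2[P] = 9/64*3/8 + 1/4*1/16 + 15/64*1/8 + 3/8*1/16 = 31/256
  d_2[Q] = 9/64*5/16 + 1/4*5/16 + 15/64*1/16 + 3/8*1/16 = 41/256
  d_2[R] = 9/64*1/16 + 1/4*1/16 + 15/64*1/8 + 3/8*3/4 = 343/1024
  d_2[S] = 9/64*1/4 + 1/4*9/16 + 15/64*11/16 + 3/8*1/8 = 393/1024
d_2 = (P=31/256, Q=41/256, R=343/1024, S=393/1024)
  d_3[P] = 31/256*3/8 + 41/256*1/16 + 343/1024*1/8 + 393/1024*1/16 = 1987/16384
  d_3[Q] = 31/256*5/16 + 41/256*5/16 + 343/1024*1/16 + 393/1024*1/16 = 17/128
  d_3[R] = 31/256*1/16 + 41/256*1/16 + 343/1024*1/8 + 393/1024*3/4 = 2845/8192
  d_3[S] = 31/256*1/4 + 41/256*9/16 + 343/1024*11/16 + 393/1024*1/8 = 6531/16384
d_3 = (P=1987/16384, Q=17/128, R=2845/8192, S=6531/16384)
  d_4[P] = 1987/16384*3/8 + 17/128*1/16 + 2845/8192*1/8 + 6531/16384*1/16 = 32009/262144
  d_4[Q] = 1987/16384*5/16 + 17/128*5/16 + 2845/8192*1/16 + 6531/16384*1/16 = 8259/65536
  d_4[R] = 1987/16384*1/16 + 17/128*1/16 + 2845/8192*1/8 + 6531/16384*3/4 = 93915/262144
  d_4[S] = 1987/16384*1/4 + 17/128*9/16 + 2845/8192*11/16 + 6531/16384*1/8 = 6449/16384
d_4 = (P=32009/262144, Q=8259/65536, R=93915/262144, S=6449/16384)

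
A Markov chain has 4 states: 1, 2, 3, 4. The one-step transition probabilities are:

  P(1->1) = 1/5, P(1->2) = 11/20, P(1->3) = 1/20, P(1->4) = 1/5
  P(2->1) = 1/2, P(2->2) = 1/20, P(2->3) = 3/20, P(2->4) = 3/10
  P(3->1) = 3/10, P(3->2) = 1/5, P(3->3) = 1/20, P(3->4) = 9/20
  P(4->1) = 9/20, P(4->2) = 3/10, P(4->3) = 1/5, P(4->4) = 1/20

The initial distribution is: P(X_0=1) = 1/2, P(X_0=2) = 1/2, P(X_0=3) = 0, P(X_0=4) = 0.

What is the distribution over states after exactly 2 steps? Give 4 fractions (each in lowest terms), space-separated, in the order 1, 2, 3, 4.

Propagating the distribution step by step (d_{t+1} = d_t * P):
d_0 = (1=1/2, 2=1/2, 3=0, 4=0)
  d_1[1] = 1/2*1/5 + 1/2*1/2 + 0*3/10 + 0*9/20 = 7/20
  d_1[2] = 1/2*11/20 + 1/2*1/20 + 0*1/5 + 0*3/10 = 3/10
  d_1[3] = 1/2*1/20 + 1/2*3/20 + 0*1/20 + 0*1/5 = 1/10
  d_1[4] = 1/2*1/5 + 1/2*3/10 + 0*9/20 + 0*1/20 = 1/4
d_1 = (1=7/20, 2=3/10, 3=1/10, 4=1/4)
  d_2[1] = 7/20*1/5 + 3/10*1/2 + 1/10*3/10 + 1/4*9/20 = 29/80
  d_2[2] = 7/20*11/20 + 3/10*1/20 + 1/10*1/5 + 1/4*3/10 = 121/400
  d_2[3] = 7/20*1/20 + 3/10*3/20 + 1/10*1/20 + 1/4*1/5 = 47/400
  d_2[4] = 7/20*1/5 + 3/10*3/10 + 1/10*9/20 + 1/4*1/20 = 87/400
d_2 = (1=29/80, 2=121/400, 3=47/400, 4=87/400)

Answer: 29/80 121/400 47/400 87/400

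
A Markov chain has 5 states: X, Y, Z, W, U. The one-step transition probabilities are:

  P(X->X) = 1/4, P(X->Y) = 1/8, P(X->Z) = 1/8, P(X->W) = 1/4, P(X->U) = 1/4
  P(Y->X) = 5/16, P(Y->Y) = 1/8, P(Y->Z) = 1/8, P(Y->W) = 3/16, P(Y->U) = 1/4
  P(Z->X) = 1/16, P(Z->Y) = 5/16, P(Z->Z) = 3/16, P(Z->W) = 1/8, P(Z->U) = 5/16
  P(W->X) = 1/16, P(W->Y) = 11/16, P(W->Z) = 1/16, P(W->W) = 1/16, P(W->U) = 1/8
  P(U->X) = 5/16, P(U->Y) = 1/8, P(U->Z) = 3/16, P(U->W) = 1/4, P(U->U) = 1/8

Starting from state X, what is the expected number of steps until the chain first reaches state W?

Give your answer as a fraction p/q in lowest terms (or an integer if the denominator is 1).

Let h_i = expected steps to first reach W from state i.
Boundary: h_W = 0.
First-step equations for the other states:
  h_X = 1 + 1/4*h_X + 1/8*h_Y + 1/8*h_Z + 1/4*h_W + 1/4*h_U
  h_Y = 1 + 5/16*h_X + 1/8*h_Y + 1/8*h_Z + 3/16*h_W + 1/4*h_U
  h_Z = 1 + 1/16*h_X + 5/16*h_Y + 3/16*h_Z + 1/8*h_W + 5/16*h_U
  h_U = 1 + 5/16*h_X + 1/8*h_Y + 3/16*h_Z + 1/4*h_W + 1/8*h_U

Substituting h_W = 0 and rearranging gives the linear system (I - Q) h = 1:
  [3/4, -1/8, -1/8, -1/4] . (h_X, h_Y, h_Z, h_U) = 1
  [-5/16, 7/8, -1/8, -1/4] . (h_X, h_Y, h_Z, h_U) = 1
  [-1/16, -5/16, 13/16, -5/16] . (h_X, h_Y, h_Z, h_U) = 1
  [-5/16, -1/8, -3/16, 7/8] . (h_X, h_Y, h_Z, h_U) = 1

Solving yields:
  h_X = 34432/7639
  h_Y = 36584/7639
  h_Z = 39472/7639
  h_U = 34712/7639

Starting state is X, so the expected hitting time is h_X = 34432/7639.

Answer: 34432/7639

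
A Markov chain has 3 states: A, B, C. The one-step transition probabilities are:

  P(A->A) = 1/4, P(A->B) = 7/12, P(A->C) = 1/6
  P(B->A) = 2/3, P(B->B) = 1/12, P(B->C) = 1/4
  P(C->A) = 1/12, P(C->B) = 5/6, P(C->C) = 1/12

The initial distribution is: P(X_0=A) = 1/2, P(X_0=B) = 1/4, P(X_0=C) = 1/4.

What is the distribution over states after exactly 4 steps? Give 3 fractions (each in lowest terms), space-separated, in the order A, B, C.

Propagating the distribution step by step (d_{t+1} = d_t * P):
d_0 = (A=1/2, B=1/4, C=1/4)
  d_1[A] = 1/2*1/4 + 1/4*2/3 + 1/4*1/12 = 5/16
  d_1[B] = 1/2*7/12 + 1/4*1/12 + 1/4*5/6 = 25/48
  d_1[C] = 1/2*1/6 + 1/4*1/4 + 1/4*1/12 = 1/6
d_1 = (A=5/16, B=25/48, C=1/6)
  d_2[A] = 5/16*1/4 + 25/48*2/3 + 1/6*1/12 = 253/576
  d_2[B] = 5/16*7/12 + 25/48*1/12 + 1/6*5/6 = 35/96
  d_2[C] = 5/16*1/6 + 25/48*1/4 + 1/6*1/12 = 113/576
d_2 = (A=253/576, B=35/96, C=113/576)
  d_3[A] = 253/576*1/4 + 35/96*2/3 + 113/576*1/12 = 319/864
  d_3[B] = 253/576*7/12 + 35/96*1/12 + 113/576*5/6 = 1037/2304
  d_3[C] = 253/576*1/6 + 35/96*1/4 + 113/576*1/12 = 1249/6912
d_3 = (A=319/864, B=1037/2304, C=1249/6912)
  d_4[A] = 319/864*1/4 + 1037/2304*2/3 + 1249/6912*1/12 = 33793/82944
  d_4[B] = 319/864*7/12 + 1037/2304*1/12 + 1249/6912*5/6 = 11155/27648
  d_4[C] = 319/864*1/6 + 1037/2304*1/4 + 1249/6912*1/12 = 7843/41472
d_4 = (A=33793/82944, B=11155/27648, C=7843/41472)

Answer: 33793/82944 11155/27648 7843/41472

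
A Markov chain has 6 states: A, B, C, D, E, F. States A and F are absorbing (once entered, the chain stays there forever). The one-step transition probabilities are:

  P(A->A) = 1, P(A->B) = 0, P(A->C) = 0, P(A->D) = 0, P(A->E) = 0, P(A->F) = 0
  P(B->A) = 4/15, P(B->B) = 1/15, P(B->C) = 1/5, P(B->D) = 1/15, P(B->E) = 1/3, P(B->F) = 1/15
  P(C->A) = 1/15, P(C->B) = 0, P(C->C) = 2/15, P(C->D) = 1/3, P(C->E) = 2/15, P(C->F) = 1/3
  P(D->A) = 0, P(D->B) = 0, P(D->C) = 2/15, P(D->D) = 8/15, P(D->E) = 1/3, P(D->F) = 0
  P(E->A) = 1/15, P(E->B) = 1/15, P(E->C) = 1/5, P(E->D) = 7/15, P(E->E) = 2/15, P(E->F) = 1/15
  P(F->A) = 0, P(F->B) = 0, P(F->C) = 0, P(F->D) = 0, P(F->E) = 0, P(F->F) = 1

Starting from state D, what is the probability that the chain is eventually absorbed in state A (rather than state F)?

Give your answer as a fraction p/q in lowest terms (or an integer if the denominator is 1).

Let a_i = P(absorbed in A | start in state i).
Boundary conditions: a_A = 1, a_F = 0.
For each transient state i, a_i = sum_j P(i->j) * a_j:
  a_B = 4/15*a_A + 1/15*a_B + 1/5*a_C + 1/15*a_D + 1/3*a_E + 1/15*a_F
  a_C = 1/15*a_A + 0*a_B + 2/15*a_C + 1/3*a_D + 2/15*a_E + 1/3*a_F
  a_D = 0*a_A + 0*a_B + 2/15*a_C + 8/15*a_D + 1/3*a_E + 0*a_F
  a_E = 1/15*a_A + 1/15*a_B + 1/5*a_C + 7/15*a_D + 2/15*a_E + 1/15*a_F

Substituting a_A = 1 and a_F = 0, rearrange to (I - Q) a = r where r[i] = P(i -> A):
  [14/15, -1/5, -1/15, -1/3] . (a_B, a_C, a_D, a_E) = 4/15
  [0, 13/15, -1/3, -2/15] . (a_B, a_C, a_D, a_E) = 1/15
  [0, -2/15, 7/15, -1/3] . (a_B, a_C, a_D, a_E) = 0
  [-1/15, -1/5, -7/15, 13/15] . (a_B, a_C, a_D, a_E) = 1/15

Solving yields:
  a_B = 929/1917
  a_C = 482/1917
  a_D = 607/1917
  a_E = 73/213

Starting state is D, so the absorption probability is a_D = 607/1917.

Answer: 607/1917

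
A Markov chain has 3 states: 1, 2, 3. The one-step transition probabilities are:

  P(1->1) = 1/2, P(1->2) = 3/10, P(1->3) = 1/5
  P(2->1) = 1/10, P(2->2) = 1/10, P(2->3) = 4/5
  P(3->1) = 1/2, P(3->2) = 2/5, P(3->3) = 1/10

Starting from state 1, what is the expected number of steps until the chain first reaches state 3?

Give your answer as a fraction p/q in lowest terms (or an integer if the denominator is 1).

Answer: 20/7

Derivation:
Let h_i = expected steps to first reach 3 from state i.
Boundary: h_3 = 0.
First-step equations for the other states:
  h_1 = 1 + 1/2*h_1 + 3/10*h_2 + 1/5*h_3
  h_2 = 1 + 1/10*h_1 + 1/10*h_2 + 4/5*h_3

Substituting h_3 = 0 and rearranging gives the linear system (I - Q) h = 1:
  [1/2, -3/10] . (h_1, h_2) = 1
  [-1/10, 9/10] . (h_1, h_2) = 1

Solving yields:
  h_1 = 20/7
  h_2 = 10/7

Starting state is 1, so the expected hitting time is h_1 = 20/7.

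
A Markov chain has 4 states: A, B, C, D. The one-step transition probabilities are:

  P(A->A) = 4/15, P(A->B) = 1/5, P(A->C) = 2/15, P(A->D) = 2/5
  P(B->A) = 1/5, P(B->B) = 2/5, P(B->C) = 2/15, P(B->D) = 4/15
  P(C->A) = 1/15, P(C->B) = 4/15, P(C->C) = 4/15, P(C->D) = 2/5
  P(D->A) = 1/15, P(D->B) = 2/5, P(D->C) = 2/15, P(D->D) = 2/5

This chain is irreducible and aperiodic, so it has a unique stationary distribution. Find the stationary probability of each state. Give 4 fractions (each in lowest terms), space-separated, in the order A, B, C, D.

The stationary distribution satisfies pi = pi * P, i.e.:
  pi_A = 4/15*pi_A + 1/5*pi_B + 1/15*pi_C + 1/15*pi_D
  pi_B = 1/5*pi_A + 2/5*pi_B + 4/15*pi_C + 2/5*pi_D
  pi_C = 2/15*pi_A + 2/15*pi_B + 4/15*pi_C + 2/15*pi_D
  pi_D = 2/5*pi_A + 4/15*pi_B + 2/5*pi_C + 2/5*pi_D
with normalization: pi_A + pi_B + pi_C + pi_D = 1.

Using the first 3 balance equations plus normalization, the linear system A*pi = b is:
  [-11/15, 1/5, 1/15, 1/15] . pi = 0
  [1/5, -3/5, 4/15, 2/5] . pi = 0
  [2/15, 2/15, -11/15, 2/15] . pi = 0
  [1, 1, 1, 1] . pi = 1

Solving yields:
  pi_A = 343/2418
  pi_B = 283/806
  pi_C = 2/13
  pi_D = 427/1209

Verification (pi * P):
  343/2418*4/15 + 283/806*1/5 + 2/13*1/15 + 427/1209*1/15 = 343/2418 = pi_A  (ok)
  343/2418*1/5 + 283/806*2/5 + 2/13*4/15 + 427/1209*2/5 = 283/806 = pi_B  (ok)
  343/2418*2/15 + 283/806*2/15 + 2/13*4/15 + 427/1209*2/15 = 2/13 = pi_C  (ok)
  343/2418*2/5 + 283/806*4/15 + 2/13*2/5 + 427/1209*2/5 = 427/1209 = pi_D  (ok)

Answer: 343/2418 283/806 2/13 427/1209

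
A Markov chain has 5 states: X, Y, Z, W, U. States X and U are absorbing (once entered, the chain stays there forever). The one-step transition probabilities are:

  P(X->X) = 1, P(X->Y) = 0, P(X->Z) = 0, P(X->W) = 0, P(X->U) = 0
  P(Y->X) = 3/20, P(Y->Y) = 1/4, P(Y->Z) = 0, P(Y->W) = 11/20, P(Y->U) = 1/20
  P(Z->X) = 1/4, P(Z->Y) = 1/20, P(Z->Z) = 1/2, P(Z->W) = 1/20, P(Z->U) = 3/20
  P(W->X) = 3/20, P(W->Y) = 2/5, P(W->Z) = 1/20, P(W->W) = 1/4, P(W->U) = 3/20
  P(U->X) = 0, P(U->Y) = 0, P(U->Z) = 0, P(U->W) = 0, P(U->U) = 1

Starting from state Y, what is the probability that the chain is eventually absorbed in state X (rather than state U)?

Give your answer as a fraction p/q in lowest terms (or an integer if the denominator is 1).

Let a_i = P(absorbed in X | start in state i).
Boundary conditions: a_X = 1, a_U = 0.
For each transient state i, a_i = sum_j P(i->j) * a_j:
  a_Y = 3/20*a_X + 1/4*a_Y + 0*a_Z + 11/20*a_W + 1/20*a_U
  a_Z = 1/4*a_X + 1/20*a_Y + 1/2*a_Z + 1/20*a_W + 3/20*a_U
  a_W = 3/20*a_X + 2/5*a_Y + 1/20*a_Z + 1/4*a_W + 3/20*a_U

Substituting a_X = 1 and a_U = 0, rearrange to (I - Q) a = r where r[i] = P(i -> X):
  [3/4, 0, -11/20] . (a_Y, a_Z, a_W) = 3/20
  [-1/20, 1/2, -1/20] . (a_Y, a_Z, a_W) = 1/4
  [-2/5, -1/20, 3/4] . (a_Y, a_Z, a_W) = 3/20

Solving yields:
  a_Y = 13/21
  a_Z = 13/21
  a_W = 4/7

Starting state is Y, so the absorption probability is a_Y = 13/21.

Answer: 13/21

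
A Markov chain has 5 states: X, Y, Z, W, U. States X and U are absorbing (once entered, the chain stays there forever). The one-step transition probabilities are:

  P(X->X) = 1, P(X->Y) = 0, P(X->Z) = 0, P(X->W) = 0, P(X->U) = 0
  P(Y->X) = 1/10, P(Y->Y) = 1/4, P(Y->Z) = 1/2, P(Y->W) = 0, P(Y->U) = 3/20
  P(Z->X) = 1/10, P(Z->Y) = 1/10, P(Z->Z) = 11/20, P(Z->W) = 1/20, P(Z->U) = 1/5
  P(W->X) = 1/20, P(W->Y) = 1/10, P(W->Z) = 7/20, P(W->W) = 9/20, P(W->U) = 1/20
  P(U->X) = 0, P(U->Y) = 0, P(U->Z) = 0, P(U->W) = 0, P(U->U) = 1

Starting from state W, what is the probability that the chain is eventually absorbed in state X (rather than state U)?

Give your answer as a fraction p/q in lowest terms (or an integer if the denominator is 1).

Answer: 143/380

Derivation:
Let a_i = P(absorbed in X | start in state i).
Boundary conditions: a_X = 1, a_U = 0.
For each transient state i, a_i = sum_j P(i->j) * a_j:
  a_Y = 1/10*a_X + 1/4*a_Y + 1/2*a_Z + 0*a_W + 3/20*a_U
  a_Z = 1/10*a_X + 1/10*a_Y + 11/20*a_Z + 1/20*a_W + 1/5*a_U
  a_W = 1/20*a_X + 1/10*a_Y + 7/20*a_Z + 9/20*a_W + 1/20*a_U

Substituting a_X = 1 and a_U = 0, rearrange to (I - Q) a = r where r[i] = P(i -> X):
  [3/4, -1/2, 0] . (a_Y, a_Z, a_W) = 1/10
  [-1/10, 9/20, -1/20] . (a_Y, a_Z, a_W) = 1/10
  [-1/10, -7/20, 11/20] . (a_Y, a_Z, a_W) = 1/20

Solving yields:
  a_Y = 69/190
  a_Z = 131/380
  a_W = 143/380

Starting state is W, so the absorption probability is a_W = 143/380.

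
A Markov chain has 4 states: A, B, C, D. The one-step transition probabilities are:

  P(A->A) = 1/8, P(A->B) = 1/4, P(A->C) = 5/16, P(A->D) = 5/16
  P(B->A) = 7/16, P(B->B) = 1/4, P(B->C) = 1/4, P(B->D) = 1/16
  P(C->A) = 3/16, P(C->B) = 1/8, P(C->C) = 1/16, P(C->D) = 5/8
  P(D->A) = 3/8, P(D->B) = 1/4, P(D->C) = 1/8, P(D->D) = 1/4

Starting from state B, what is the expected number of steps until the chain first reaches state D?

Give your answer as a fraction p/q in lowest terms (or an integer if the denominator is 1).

Let h_i = expected steps to first reach D from state i.
Boundary: h_D = 0.
First-step equations for the other states:
  h_A = 1 + 1/8*h_A + 1/4*h_B + 5/16*h_C + 5/16*h_D
  h_B = 1 + 7/16*h_A + 1/4*h_B + 1/4*h_C + 1/16*h_D
  h_C = 1 + 3/16*h_A + 1/8*h_B + 1/16*h_C + 5/8*h_D

Substituting h_D = 0 and rearranging gives the linear system (I - Q) h = 1:
  [7/8, -1/4, -5/16] . (h_A, h_B, h_C) = 1
  [-7/16, 3/4, -1/4] . (h_A, h_B, h_C) = 1
  [-3/16, -1/8, 15/16] . (h_A, h_B, h_C) = 1

Solving yields:
  h_A = 2544/845
  h_B = 248/65
  h_C = 368/169

Starting state is B, so the expected hitting time is h_B = 248/65.

Answer: 248/65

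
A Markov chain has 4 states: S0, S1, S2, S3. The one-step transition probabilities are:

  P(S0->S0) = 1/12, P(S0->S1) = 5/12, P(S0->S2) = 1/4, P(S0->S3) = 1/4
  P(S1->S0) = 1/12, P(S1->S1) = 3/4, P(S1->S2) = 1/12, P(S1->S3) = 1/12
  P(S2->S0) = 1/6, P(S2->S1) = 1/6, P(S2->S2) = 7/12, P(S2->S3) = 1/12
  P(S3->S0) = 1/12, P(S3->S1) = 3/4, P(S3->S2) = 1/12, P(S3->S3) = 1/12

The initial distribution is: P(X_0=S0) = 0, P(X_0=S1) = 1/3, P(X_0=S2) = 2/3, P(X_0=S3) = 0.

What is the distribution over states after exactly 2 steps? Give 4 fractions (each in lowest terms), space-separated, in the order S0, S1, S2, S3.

Propagating the distribution step by step (d_{t+1} = d_t * P):
d_0 = (S0=0, S1=1/3, S2=2/3, S3=0)
  d_1[S0] = 0*1/12 + 1/3*1/12 + 2/3*1/6 + 0*1/12 = 5/36
  d_1[S1] = 0*5/12 + 1/3*3/4 + 2/3*1/6 + 0*3/4 = 13/36
  d_1[S2] = 0*1/4 + 1/3*1/12 + 2/3*7/12 + 0*1/12 = 5/12
  d_1[S3] = 0*1/4 + 1/3*1/12 + 2/3*1/12 + 0*1/12 = 1/12
d_1 = (S0=5/36, S1=13/36, S2=5/12, S3=1/12)
  d_2[S0] = 5/36*1/12 + 13/36*1/12 + 5/12*1/6 + 1/12*1/12 = 17/144
  d_2[S1] = 5/36*5/12 + 13/36*3/4 + 5/12*1/6 + 1/12*3/4 = 199/432
  d_2[S2] = 5/36*1/4 + 13/36*1/12 + 5/12*7/12 + 1/12*1/12 = 17/54
  d_2[S3] = 5/36*1/4 + 13/36*1/12 + 5/12*1/12 + 1/12*1/12 = 23/216
d_2 = (S0=17/144, S1=199/432, S2=17/54, S3=23/216)

Answer: 17/144 199/432 17/54 23/216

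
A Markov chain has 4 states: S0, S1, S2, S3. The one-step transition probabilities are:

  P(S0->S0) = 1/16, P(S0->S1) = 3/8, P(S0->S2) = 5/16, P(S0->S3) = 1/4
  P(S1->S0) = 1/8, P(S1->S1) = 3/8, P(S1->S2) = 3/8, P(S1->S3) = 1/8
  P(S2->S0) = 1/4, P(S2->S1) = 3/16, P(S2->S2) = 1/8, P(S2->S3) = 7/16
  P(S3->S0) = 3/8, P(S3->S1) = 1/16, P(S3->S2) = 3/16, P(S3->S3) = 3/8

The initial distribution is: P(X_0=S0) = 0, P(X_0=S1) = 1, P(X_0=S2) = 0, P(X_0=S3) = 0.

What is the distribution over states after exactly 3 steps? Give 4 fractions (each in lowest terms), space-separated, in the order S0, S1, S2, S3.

Answer: 443/2048 487/2048 63/256 307/1024

Derivation:
Propagating the distribution step by step (d_{t+1} = d_t * P):
d_0 = (S0=0, S1=1, S2=0, S3=0)
  d_1[S0] = 0*1/16 + 1*1/8 + 0*1/4 + 0*3/8 = 1/8
  d_1[S1] = 0*3/8 + 1*3/8 + 0*3/16 + 0*1/16 = 3/8
  d_1[S2] = 0*5/16 + 1*3/8 + 0*1/8 + 0*3/16 = 3/8
  d_1[S3] = 0*1/4 + 1*1/8 + 0*7/16 + 0*3/8 = 1/8
d_1 = (S0=1/8, S1=3/8, S2=3/8, S3=1/8)
  d_2[S0] = 1/8*1/16 + 3/8*1/8 + 3/8*1/4 + 1/8*3/8 = 25/128
  d_2[S1] = 1/8*3/8 + 3/8*3/8 + 3/8*3/16 + 1/8*1/16 = 17/64
  d_2[S2] = 1/8*5/16 + 3/8*3/8 + 3/8*1/8 + 1/8*3/16 = 1/4
  d_2[S3] = 1/8*1/4 + 3/8*1/8 + 3/8*7/16 + 1/8*3/8 = 37/128
d_2 = (S0=25/128, S1=17/64, S2=1/4, S3=37/128)
  d_3[S0] = 25/128*1/16 + 17/64*1/8 + 1/4*1/4 + 37/128*3/8 = 443/2048
  d_3[S1] = 25/128*3/8 + 17/64*3/8 + 1/4*3/16 + 37/128*1/16 = 487/2048
  d_3[S2] = 25/128*5/16 + 17/64*3/8 + 1/4*1/8 + 37/128*3/16 = 63/256
  d_3[S3] = 25/128*1/4 + 17/64*1/8 + 1/4*7/16 + 37/128*3/8 = 307/1024
d_3 = (S0=443/2048, S1=487/2048, S2=63/256, S3=307/1024)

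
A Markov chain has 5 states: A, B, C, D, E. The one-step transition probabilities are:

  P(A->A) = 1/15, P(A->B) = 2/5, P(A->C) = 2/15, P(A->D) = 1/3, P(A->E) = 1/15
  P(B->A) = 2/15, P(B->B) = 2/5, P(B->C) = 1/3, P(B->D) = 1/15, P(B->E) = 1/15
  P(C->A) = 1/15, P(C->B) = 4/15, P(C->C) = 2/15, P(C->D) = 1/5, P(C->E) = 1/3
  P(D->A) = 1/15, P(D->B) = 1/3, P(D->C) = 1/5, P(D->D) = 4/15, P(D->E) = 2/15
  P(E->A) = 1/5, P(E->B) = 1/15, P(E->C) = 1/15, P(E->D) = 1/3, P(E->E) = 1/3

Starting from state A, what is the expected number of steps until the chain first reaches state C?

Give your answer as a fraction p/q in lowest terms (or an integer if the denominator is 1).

Let h_i = expected steps to first reach C from state i.
Boundary: h_C = 0.
First-step equations for the other states:
  h_A = 1 + 1/15*h_A + 2/5*h_B + 2/15*h_C + 1/3*h_D + 1/15*h_E
  h_B = 1 + 2/15*h_A + 2/5*h_B + 1/3*h_C + 1/15*h_D + 1/15*h_E
  h_D = 1 + 1/15*h_A + 1/3*h_B + 1/5*h_C + 4/15*h_D + 2/15*h_E
  h_E = 1 + 1/5*h_A + 1/15*h_B + 1/15*h_C + 1/3*h_D + 1/3*h_E

Substituting h_C = 0 and rearranging gives the linear system (I - Q) h = 1:
  [14/15, -2/5, -1/3, -1/15] . (h_A, h_B, h_D, h_E) = 1
  [-2/15, 3/5, -1/15, -1/15] . (h_A, h_B, h_D, h_E) = 1
  [-1/15, -1/3, 11/15, -2/15] . (h_A, h_B, h_D, h_E) = 1
  [-1/5, -1/15, -1/3, 2/3] . (h_A, h_B, h_D, h_E) = 1

Solving yields:
  h_A = 2760/581
  h_B = 15660/4067
  h_D = 18555/4067
  h_E = 22740/4067

Starting state is A, so the expected hitting time is h_A = 2760/581.

Answer: 2760/581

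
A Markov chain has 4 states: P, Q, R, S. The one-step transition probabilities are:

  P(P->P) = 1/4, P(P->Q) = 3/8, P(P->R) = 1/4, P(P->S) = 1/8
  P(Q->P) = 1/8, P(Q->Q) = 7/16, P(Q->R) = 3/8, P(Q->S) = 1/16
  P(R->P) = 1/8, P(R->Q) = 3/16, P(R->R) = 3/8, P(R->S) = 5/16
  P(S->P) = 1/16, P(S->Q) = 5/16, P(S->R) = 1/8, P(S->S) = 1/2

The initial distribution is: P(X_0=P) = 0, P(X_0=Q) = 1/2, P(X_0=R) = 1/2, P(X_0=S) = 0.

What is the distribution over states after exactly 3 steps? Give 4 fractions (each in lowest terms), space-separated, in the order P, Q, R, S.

Propagating the distribution step by step (d_{t+1} = d_t * P):
d_0 = (P=0, Q=1/2, R=1/2, S=0)
  d_1[P] = 0*1/4 + 1/2*1/8 + 1/2*1/8 + 0*1/16 = 1/8
  d_1[Q] = 0*3/8 + 1/2*7/16 + 1/2*3/16 + 0*5/16 = 5/16
  d_1[R] = 0*1/4 + 1/2*3/8 + 1/2*3/8 + 0*1/8 = 3/8
  d_1[S] = 0*1/8 + 1/2*1/16 + 1/2*5/16 + 0*1/2 = 3/16
d_1 = (P=1/8, Q=5/16, R=3/8, S=3/16)
  d_2[P] = 1/8*1/4 + 5/16*1/8 + 3/8*1/8 + 3/16*1/16 = 33/256
  d_2[Q] = 1/8*3/8 + 5/16*7/16 + 3/8*3/16 + 3/16*5/16 = 5/16
  d_2[R] = 1/8*1/4 + 5/16*3/8 + 3/8*3/8 + 3/16*1/8 = 5/16
  d_2[S] = 1/8*1/8 + 5/16*1/16 + 3/8*5/16 + 3/16*1/2 = 63/256
d_2 = (P=33/256, Q=5/16, R=5/16, S=63/256)
  d_3[P] = 33/256*1/4 + 5/16*1/8 + 5/16*1/8 + 63/256*1/16 = 515/4096
  d_3[Q] = 33/256*3/8 + 5/16*7/16 + 5/16*3/16 + 63/256*5/16 = 1313/4096
  d_3[R] = 33/256*1/4 + 5/16*3/8 + 5/16*3/8 + 63/256*1/8 = 609/2048
  d_3[S] = 33/256*1/8 + 5/16*1/16 + 5/16*5/16 + 63/256*1/2 = 525/2048
d_3 = (P=515/4096, Q=1313/4096, R=609/2048, S=525/2048)

Answer: 515/4096 1313/4096 609/2048 525/2048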